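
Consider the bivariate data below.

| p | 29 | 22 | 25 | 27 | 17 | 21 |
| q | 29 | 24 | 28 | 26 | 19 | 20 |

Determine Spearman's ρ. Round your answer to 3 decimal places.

0.943

Rank p: 6, 3, 4, 5, 1, 2
Rank q: 6, 3, 5, 4, 1, 2
d = rank(p) − rank(q): 0, 0, -1, 1, 0, 0; Σd² = 2
ρ = 1 − 6Σd² / [n(n²−1)] = 1 − 6×2 / (6×35) = 1 − 12/210 ≈ 0.943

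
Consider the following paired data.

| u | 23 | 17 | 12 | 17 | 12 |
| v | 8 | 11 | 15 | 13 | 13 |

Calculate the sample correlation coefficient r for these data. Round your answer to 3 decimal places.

-0.914

n = 5, Σu = 81, Σv = 60, Σu² = 1395, Σv² = 748, Σuv = 928
nΣuv − ΣuΣv = 4640 − 4860 = -220
nΣu² − (Σu)² = 6975 − 6561 = 414; nΣv² − (Σv)² = 3740 − 3600 = 140
r = -220 / √(414 × 140) = -220 / 240.7488 ≈ -0.914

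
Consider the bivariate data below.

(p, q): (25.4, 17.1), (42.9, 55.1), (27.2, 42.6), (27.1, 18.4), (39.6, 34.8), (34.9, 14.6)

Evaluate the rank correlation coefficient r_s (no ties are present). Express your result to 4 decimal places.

Rank p: 1, 6, 3, 2, 5, 4
Rank q: 2, 6, 5, 3, 4, 1
d = rank(p) − rank(q): -1, 0, -2, -1, 1, 3; Σd² = 16
ρ = 1 − 6Σd² / [n(n²−1)] = 1 − 6×16 / (6×35) = 1 − 96/210 ≈ 0.5429

0.5429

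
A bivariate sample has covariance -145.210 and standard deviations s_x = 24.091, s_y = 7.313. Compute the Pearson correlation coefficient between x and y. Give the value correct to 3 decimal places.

r = Cov(x,y) / (s_x · s_y) = -145.210 / (24.091 × 7.313)
  = -145.210 / 176.1775 ≈ -0.824

-0.824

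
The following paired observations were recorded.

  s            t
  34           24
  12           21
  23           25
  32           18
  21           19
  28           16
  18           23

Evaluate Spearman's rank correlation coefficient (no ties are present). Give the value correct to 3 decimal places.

-0.071

Rank s: 7, 1, 4, 6, 3, 5, 2
Rank t: 6, 4, 7, 2, 3, 1, 5
d = rank(s) − rank(t): 1, -3, -3, 4, 0, 4, -3; Σd² = 60
ρ = 1 − 6Σd² / [n(n²−1)] = 1 − 6×60 / (7×48) = 1 − 360/336 ≈ -0.071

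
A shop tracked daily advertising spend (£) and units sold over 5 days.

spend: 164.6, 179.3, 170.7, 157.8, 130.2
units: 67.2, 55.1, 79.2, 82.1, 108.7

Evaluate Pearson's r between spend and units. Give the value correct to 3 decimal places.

n = 5, Σx = 802.6, Σy = 392.3, Σx² = 130233.02, Σy² = 32380.59, Σxy = 61568.11
nΣxy − ΣxΣy = 307840.55 − 314859.98 = -7019.43
nΣx² − (Σx)² = 651165.1 − 644166.76 = 6998.34; nΣy² − (Σy)² = 161902.95 − 153899.29 = 8003.66
r = -7019.43 / √(6998.34 × 8003.66) = -7019.43 / 7484.1388 ≈ -0.938

-0.938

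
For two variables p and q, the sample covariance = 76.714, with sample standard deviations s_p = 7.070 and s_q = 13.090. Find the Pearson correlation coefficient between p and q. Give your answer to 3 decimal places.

r = Cov(p,q) / (s_p · s_q) = 76.714 / (7.070 × 13.090)
  = 76.714 / 92.5463 ≈ 0.829

0.829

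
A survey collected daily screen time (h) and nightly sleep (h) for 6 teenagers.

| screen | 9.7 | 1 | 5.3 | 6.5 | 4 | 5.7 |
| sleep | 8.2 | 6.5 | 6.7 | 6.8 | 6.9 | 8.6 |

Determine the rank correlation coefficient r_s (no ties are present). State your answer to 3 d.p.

0.600

Rank screen: 6, 1, 3, 5, 2, 4
Rank sleep: 5, 1, 2, 3, 4, 6
d = rank(screen) − rank(sleep): 1, 0, 1, 2, -2, -2; Σd² = 14
ρ = 1 − 6Σd² / [n(n²−1)] = 1 − 6×14 / (6×35) = 1 − 84/210 ≈ 0.600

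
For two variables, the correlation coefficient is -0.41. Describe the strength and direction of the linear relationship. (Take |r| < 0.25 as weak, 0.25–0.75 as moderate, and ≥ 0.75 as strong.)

moderate negative

r = -0.41 < 0 so the relationship is negative.
|r| = 0.41, which falls in the moderate range.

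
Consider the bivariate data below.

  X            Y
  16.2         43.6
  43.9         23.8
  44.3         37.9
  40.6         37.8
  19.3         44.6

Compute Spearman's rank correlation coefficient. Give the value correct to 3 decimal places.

-0.600

Rank X: 1, 4, 5, 3, 2
Rank Y: 4, 1, 3, 2, 5
d = rank(X) − rank(Y): -3, 3, 2, 1, -3; Σd² = 32
ρ = 1 − 6Σd² / [n(n²−1)] = 1 − 6×32 / (5×24) = 1 − 192/120 ≈ -0.600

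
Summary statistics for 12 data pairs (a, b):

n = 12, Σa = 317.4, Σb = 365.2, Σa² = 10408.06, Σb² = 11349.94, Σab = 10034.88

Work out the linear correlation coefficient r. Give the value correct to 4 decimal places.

0.5449

r = (nΣab − ΣaΣb) / √[(nΣa² − (Σa)²)(nΣb² − (Σb)²)]
Numerator: 12×10034.88 − 317.4×365.2 = 4504.08
Denominator: √[(124896.72 − 100742.76)(136199.28 − 133371.04)] = √[24153.96 × 2828.24] = 8265.1797
r = 4504.08 / 8265.1797 ≈ 0.5449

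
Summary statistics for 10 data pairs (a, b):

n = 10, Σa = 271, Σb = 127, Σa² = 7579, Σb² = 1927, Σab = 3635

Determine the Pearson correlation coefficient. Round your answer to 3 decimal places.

r = (nΣab − ΣaΣb) / √[(nΣa² − (Σa)²)(nΣb² − (Σb)²)]
Numerator: 10×3635 − 271×127 = 1933
Denominator: √[(75790 − 73441)(19270 − 16129)] = √[2349 × 3141] = 2716.2859
r = 1933 / 2716.2859 ≈ 0.712

0.712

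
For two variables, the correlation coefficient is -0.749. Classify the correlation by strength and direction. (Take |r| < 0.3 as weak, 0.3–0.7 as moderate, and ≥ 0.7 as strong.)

strong negative

r = -0.749 < 0 so the relationship is negative.
|r| = 0.749, which falls in the strong range.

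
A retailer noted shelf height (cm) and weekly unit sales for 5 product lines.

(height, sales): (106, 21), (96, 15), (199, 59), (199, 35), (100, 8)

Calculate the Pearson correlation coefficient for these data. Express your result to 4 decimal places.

0.8846

n = 5, Σx = 700, Σy = 138, Σx² = 109654, Σy² = 5436, Σxy = 23172
nΣxy − ΣxΣy = 115860 − 96600 = 19260
nΣx² − (Σx)² = 548270 − 490000 = 58270; nΣy² − (Σy)² = 27180 − 19044 = 8136
r = 19260 / √(58270 × 8136) = 19260 / 21773.4866 ≈ 0.8846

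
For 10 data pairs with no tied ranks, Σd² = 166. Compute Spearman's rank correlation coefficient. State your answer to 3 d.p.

-0.006

ρ = 1 − 6Σd² / [n(n²−1)] = 1 − 6×166 / (10×99)
  = 1 − 996/990 = 1 − 1.0061 ≈ -0.006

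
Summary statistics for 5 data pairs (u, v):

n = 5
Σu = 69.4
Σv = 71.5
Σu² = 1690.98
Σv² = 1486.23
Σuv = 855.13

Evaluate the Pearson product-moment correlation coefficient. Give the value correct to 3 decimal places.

-0.236

r = (nΣuv − ΣuΣv) / √[(nΣu² − (Σu)²)(nΣv² − (Σv)²)]
Numerator: 5×855.13 − 69.4×71.5 = -686.45
Denominator: √[(8454.9 − 4816.36)(7431.15 − 5112.25)] = √[3638.54 × 2318.9] = 2904.7221
r = -686.45 / 2904.7221 ≈ -0.236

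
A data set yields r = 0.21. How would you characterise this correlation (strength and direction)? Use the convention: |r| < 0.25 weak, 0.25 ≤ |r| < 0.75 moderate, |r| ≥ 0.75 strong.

weak positive

r = 0.21 > 0 so the relationship is positive.
|r| = 0.21, which falls in the weak range.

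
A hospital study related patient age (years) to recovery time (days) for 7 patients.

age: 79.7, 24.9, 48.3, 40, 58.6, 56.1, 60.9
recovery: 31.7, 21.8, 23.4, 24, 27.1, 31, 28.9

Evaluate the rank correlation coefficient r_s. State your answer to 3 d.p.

Rank age: 7, 1, 3, 2, 5, 4, 6
Rank recovery: 7, 1, 2, 3, 4, 6, 5
d = rank(age) − rank(recovery): 0, 0, 1, -1, 1, -2, 1; Σd² = 8
ρ = 1 − 6Σd² / [n(n²−1)] = 1 − 6×8 / (7×48) = 1 − 48/336 ≈ 0.857

0.857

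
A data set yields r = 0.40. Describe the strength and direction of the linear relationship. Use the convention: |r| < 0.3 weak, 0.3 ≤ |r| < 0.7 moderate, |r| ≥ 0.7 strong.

moderate positive

r = 0.40 > 0 so the relationship is positive.
|r| = 0.40, which falls in the moderate range.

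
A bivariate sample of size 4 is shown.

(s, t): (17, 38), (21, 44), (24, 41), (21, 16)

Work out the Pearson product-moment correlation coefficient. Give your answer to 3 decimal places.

n = 4, Σs = 83, Σt = 139, Σs² = 1747, Σt² = 5317, Σst = 2890
nΣst − ΣsΣt = 11560 − 11537 = 23
nΣs² − (Σs)² = 6988 − 6889 = 99; nΣt² − (Σt)² = 21268 − 19321 = 1947
r = 23 / √(99 × 1947) = 23 / 439.0364 ≈ 0.052

0.052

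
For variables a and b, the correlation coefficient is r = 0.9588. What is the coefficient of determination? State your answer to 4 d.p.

r² = (0.9588)² = 0.9193

0.9193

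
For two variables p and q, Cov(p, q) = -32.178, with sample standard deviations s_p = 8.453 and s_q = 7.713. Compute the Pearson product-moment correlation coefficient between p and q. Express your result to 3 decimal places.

r = Cov(p,q) / (s_p · s_q) = -32.178 / (8.453 × 7.713)
  = -32.178 / 65.1980 ≈ -0.494

-0.494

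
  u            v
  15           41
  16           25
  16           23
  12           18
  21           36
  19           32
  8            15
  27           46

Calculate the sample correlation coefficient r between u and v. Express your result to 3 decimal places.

0.835

n = 8, Σu = 134, Σv = 236, Σu² = 2476, Σv² = 7820, Σuv = 4325
nΣuv − ΣuΣv = 34600 − 31624 = 2976
nΣu² − (Σu)² = 19808 − 17956 = 1852; nΣv² − (Σv)² = 62560 − 55696 = 6864
r = 2976 / √(1852 × 6864) = 2976 / 3565.4071 ≈ 0.835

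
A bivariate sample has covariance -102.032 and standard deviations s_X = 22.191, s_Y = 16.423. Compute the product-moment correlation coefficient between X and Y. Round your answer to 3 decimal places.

r = Cov(X,Y) / (s_X · s_Y) = -102.032 / (22.191 × 16.423)
  = -102.032 / 364.4428 ≈ -0.280

-0.280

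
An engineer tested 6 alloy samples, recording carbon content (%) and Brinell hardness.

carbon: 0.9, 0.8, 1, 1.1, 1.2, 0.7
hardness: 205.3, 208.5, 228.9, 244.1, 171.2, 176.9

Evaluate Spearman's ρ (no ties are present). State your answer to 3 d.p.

0.086

Rank carbon: 3, 2, 4, 5, 6, 1
Rank hardness: 3, 4, 5, 6, 1, 2
d = rank(carbon) − rank(hardness): 0, -2, -1, -1, 5, -1; Σd² = 32
ρ = 1 − 6Σd² / [n(n²−1)] = 1 − 6×32 / (6×35) = 1 − 192/210 ≈ 0.086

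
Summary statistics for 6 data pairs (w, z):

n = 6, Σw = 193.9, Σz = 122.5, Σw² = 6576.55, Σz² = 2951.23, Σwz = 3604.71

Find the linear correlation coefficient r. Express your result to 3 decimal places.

r = (nΣwz − ΣwΣz) / √[(nΣw² − (Σw)²)(nΣz² − (Σz)²)]
Numerator: 6×3604.71 − 193.9×122.5 = -2124.49
Denominator: √[(39459.3 − 37597.21)(17707.38 − 15006.25)] = √[1862.09 × 2701.13] = 2242.7098
r = -2124.49 / 2242.7098 ≈ -0.947

-0.947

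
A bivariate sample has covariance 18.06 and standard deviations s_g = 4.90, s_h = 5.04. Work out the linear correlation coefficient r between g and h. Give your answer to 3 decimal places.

r = Cov(g,h) / (s_g · s_h) = 18.06 / (4.90 × 5.04)
  = 18.06 / 24.6960 ≈ 0.731

0.731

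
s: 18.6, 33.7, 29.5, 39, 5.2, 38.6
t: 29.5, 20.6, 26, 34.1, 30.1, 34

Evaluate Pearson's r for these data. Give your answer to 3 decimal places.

n = 6, Σs = 164.6, Σt = 174.3, Σs² = 5389.9, Σt² = 5195.43, Σst = 4808.74
nΣst − ΣsΣt = 28852.44 − 28689.78 = 162.66
nΣs² − (Σs)² = 32339.4 − 27093.16 = 5246.24; nΣt² − (Σt)² = 31172.58 − 30380.49 = 792.09
r = 162.66 / √(5246.24 × 792.09) = 162.66 / 2038.5029 ≈ 0.080

0.080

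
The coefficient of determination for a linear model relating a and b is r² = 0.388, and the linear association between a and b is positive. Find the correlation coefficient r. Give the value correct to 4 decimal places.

|r| = √0.388 = 0.6229
The association is positive, so r = 0.6229.

0.6229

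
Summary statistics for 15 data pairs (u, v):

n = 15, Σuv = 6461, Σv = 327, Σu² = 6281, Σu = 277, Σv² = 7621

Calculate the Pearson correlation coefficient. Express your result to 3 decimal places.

0.558

r = (nΣuv − ΣuΣv) / √[(nΣu² − (Σu)²)(nΣv² − (Σv)²)]
Numerator: 15×6461 − 277×327 = 6336
Denominator: √[(94215 − 76729)(114315 − 106929)] = √[17486 × 7386] = 11364.4884
r = 6336 / 11364.4884 ≈ 0.558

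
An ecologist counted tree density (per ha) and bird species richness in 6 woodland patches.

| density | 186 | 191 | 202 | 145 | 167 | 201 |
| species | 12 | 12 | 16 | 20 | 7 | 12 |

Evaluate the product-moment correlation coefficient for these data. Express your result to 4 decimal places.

-0.2894

n = 6, Σx = 1092, Σy = 79, Σx² = 201196, Σy² = 1137, Σxy = 14237
nΣxy − ΣxΣy = 85422 − 86268 = -846
nΣx² − (Σx)² = 1207176 − 1192464 = 14712; nΣy² − (Σy)² = 6822 − 6241 = 581
r = -846 / √(14712 × 581) = -846 / 2923.6402 ≈ -0.2894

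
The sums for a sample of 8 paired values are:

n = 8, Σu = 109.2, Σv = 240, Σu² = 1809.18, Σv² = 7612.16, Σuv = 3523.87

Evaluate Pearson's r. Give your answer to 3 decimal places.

r = (nΣuv − ΣuΣv) / √[(nΣu² − (Σu)²)(nΣv² − (Σv)²)]
Numerator: 8×3523.87 − 109.2×240 = 1982.96
Denominator: √[(14473.44 − 11924.64)(60897.28 − 57600)] = √[2548.8 × 3297.28] = 2898.9838
r = 1982.96 / 2898.9838 ≈ 0.684

0.684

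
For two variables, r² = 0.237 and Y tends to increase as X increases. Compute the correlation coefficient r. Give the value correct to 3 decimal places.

0.487

|r| = √0.237 = 0.487
The association is positive, so r = 0.487.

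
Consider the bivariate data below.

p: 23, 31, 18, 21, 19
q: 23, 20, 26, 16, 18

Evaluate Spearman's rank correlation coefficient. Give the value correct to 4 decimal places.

Rank p: 4, 5, 1, 3, 2
Rank q: 4, 3, 5, 1, 2
d = rank(p) − rank(q): 0, 2, -4, 2, 0; Σd² = 24
ρ = 1 − 6Σd² / [n(n²−1)] = 1 − 6×24 / (5×24) = 1 − 144/120 ≈ -0.2000

-0.2000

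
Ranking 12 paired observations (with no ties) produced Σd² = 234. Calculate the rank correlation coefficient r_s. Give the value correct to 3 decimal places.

0.182

ρ = 1 − 6Σd² / [n(n²−1)] = 1 − 6×234 / (12×143)
  = 1 − 1404/1716 = 1 − 0.8182 ≈ 0.182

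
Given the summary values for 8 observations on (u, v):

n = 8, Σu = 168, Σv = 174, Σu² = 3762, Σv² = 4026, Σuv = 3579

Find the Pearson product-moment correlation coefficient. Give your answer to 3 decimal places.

r = (nΣuv − ΣuΣv) / √[(nΣu² − (Σu)²)(nΣv² − (Σv)²)]
Numerator: 8×3579 − 168×174 = -600
Denominator: √[(30096 − 28224)(32208 − 30276)] = √[1872 × 1932] = 1901.7634
r = -600 / 1901.7634 ≈ -0.315

-0.315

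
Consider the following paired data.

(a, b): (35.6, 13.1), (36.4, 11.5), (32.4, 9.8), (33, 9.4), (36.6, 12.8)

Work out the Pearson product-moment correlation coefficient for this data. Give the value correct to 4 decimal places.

0.8658

n = 5, Σa = 174, Σb = 56.6, Σa² = 6070.64, Σb² = 652.1, Σab = 1981.16
nΣab − ΣaΣb = 9905.8 − 9848.4 = 57.4
nΣa² − (Σa)² = 30353.2 − 30276 = 77.2; nΣb² − (Σb)² = 3260.5 − 3203.56 = 56.94
r = 57.4 / √(77.2 × 56.94) = 57.4 / 66.3006 ≈ 0.8658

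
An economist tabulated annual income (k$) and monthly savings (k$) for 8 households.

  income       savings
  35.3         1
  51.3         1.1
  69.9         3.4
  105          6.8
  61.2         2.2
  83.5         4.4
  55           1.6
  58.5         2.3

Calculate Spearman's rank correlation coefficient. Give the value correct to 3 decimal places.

Rank income: 1, 2, 6, 8, 5, 7, 3, 4
Rank savings: 1, 2, 6, 8, 4, 7, 3, 5
d = rank(income) − rank(savings): 0, 0, 0, 0, 1, 0, 0, -1; Σd² = 2
ρ = 1 − 6Σd² / [n(n²−1)] = 1 − 6×2 / (8×63) = 1 − 12/504 ≈ 0.976

0.976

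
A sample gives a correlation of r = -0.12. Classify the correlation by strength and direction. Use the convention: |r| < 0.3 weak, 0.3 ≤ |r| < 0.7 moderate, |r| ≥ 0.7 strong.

r = -0.12 < 0 so the relationship is negative.
|r| = 0.12, which falls in the weak range.

weak negative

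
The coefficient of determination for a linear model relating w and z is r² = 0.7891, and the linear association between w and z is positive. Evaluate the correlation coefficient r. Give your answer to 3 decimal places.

0.888

|r| = √0.7891 = 0.888
The association is positive, so r = 0.888.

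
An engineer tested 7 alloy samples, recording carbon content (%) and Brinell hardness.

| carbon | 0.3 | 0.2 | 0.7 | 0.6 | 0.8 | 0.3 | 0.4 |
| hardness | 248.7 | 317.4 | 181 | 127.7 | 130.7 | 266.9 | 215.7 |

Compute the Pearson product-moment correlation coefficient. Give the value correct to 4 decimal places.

n = 7, Σx = 3.3, Σy = 1488.1, Σx² = 1.87, Σy² = 346507.33, Σxy = 612.32
nΣxy − ΣxΣy = 4286.24 − 4910.73 = -624.49
nΣx² − (Σx)² = 13.09 − 10.89 = 2.2; nΣy² − (Σy)² = 2425551.31 − 2214441.61 = 211109.7
r = -624.49 / √(2.2 × 211109.7) = -624.49 / 681.4993 ≈ -0.9163

-0.9163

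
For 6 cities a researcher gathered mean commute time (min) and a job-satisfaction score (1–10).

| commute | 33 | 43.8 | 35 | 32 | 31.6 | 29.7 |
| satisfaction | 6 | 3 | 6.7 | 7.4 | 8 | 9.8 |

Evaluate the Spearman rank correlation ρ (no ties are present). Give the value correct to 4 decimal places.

-0.9429

Rank commute: 4, 6, 5, 3, 2, 1
Rank satisfaction: 2, 1, 3, 4, 5, 6
d = rank(commute) − rank(satisfaction): 2, 5, 2, -1, -3, -5; Σd² = 68
ρ = 1 − 6Σd² / [n(n²−1)] = 1 − 6×68 / (6×35) = 1 − 408/210 ≈ -0.9429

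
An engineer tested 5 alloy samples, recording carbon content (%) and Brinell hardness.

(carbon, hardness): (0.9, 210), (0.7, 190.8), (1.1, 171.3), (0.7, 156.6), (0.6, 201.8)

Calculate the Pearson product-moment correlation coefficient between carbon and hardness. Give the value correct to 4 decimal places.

-0.1543

n = 5, Σx = 4, Σy = 930.5, Σx² = 3.36, Σy² = 175095.13, Σxy = 741.69
nΣxy − ΣxΣy = 3708.45 − 3722 = -13.55
nΣx² − (Σx)² = 16.8 − 16 = 0.8; nΣy² − (Σy)² = 875475.65 − 865830.25 = 9645.4
r = -13.55 / √(0.8 × 9645.4) = -13.55 / 87.8426 ≈ -0.1543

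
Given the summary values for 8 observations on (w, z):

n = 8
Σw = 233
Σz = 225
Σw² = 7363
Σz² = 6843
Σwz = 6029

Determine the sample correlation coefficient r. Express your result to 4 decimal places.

r = (nΣwz − ΣwΣz) / √[(nΣw² − (Σw)²)(nΣz² − (Σz)²)]
Numerator: 8×6029 − 233×225 = -4193
Denominator: √[(58904 − 54289)(54744 − 50625)] = √[4615 × 4119] = 4359.9524
r = -4193 / 4359.9524 ≈ -0.9617

-0.9617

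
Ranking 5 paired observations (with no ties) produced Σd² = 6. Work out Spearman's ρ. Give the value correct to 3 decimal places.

0.700

ρ = 1 − 6Σd² / [n(n²−1)] = 1 − 6×6 / (5×24)
  = 1 − 36/120 = 1 − 0.3000 ≈ 0.700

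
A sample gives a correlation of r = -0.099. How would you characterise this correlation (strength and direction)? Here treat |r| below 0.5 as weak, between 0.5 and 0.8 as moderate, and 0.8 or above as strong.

weak negative

r = -0.099 < 0 so the relationship is negative.
|r| = 0.099, which falls in the weak range.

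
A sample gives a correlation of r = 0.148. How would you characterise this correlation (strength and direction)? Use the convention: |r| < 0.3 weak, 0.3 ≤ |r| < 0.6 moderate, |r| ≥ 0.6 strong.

weak positive

r = 0.148 > 0 so the relationship is positive.
|r| = 0.148, which falls in the weak range.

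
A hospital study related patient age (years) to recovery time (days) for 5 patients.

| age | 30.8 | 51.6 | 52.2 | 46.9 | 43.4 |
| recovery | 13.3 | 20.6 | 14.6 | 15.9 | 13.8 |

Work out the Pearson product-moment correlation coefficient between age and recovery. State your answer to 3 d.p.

n = 5, Σx = 224.9, Σy = 78.2, Σx² = 10419.21, Σy² = 1257.66, Σxy = 3579.35
nΣxy − ΣxΣy = 17896.75 − 17587.18 = 309.57
nΣx² − (Σx)² = 52096.05 − 50580.01 = 1516.04; nΣy² − (Σy)² = 6288.3 − 6115.24 = 173.06
r = 309.57 / √(1516.04 × 173.06) = 309.57 / 512.2166 ≈ 0.604

0.604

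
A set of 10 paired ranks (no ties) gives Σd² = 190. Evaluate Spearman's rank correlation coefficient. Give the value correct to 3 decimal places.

ρ = 1 − 6Σd² / [n(n²−1)] = 1 − 6×190 / (10×99)
  = 1 − 1140/990 = 1 − 1.1515 ≈ -0.152

-0.152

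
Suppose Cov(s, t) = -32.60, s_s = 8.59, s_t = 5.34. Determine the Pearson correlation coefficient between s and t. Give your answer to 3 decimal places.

-0.711

r = Cov(s,t) / (s_s · s_t) = -32.60 / (8.59 × 5.34)
  = -32.60 / 45.8706 ≈ -0.711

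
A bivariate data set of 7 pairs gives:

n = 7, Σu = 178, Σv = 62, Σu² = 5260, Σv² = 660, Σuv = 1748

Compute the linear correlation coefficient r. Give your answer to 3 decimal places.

0.601

r = (nΣuv − ΣuΣv) / √[(nΣu² − (Σu)²)(nΣv² − (Σv)²)]
Numerator: 7×1748 − 178×62 = 1200
Denominator: √[(36820 − 31684)(4620 − 3844)] = √[5136 × 776] = 1996.3807
r = 1200 / 1996.3807 ≈ 0.601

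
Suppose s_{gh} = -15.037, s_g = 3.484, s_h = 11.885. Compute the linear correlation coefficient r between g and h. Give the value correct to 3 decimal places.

r = Cov(g,h) / (s_g · s_h) = -15.037 / (3.484 × 11.885)
  = -15.037 / 41.4073 ≈ -0.363

-0.363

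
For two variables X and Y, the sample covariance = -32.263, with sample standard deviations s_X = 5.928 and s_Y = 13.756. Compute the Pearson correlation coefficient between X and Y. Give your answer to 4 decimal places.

-0.3956

r = Cov(X,Y) / (s_X · s_Y) = -32.263 / (5.928 × 13.756)
  = -32.263 / 81.5456 ≈ -0.3956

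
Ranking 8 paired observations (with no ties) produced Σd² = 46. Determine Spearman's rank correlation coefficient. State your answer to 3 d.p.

0.452

ρ = 1 − 6Σd² / [n(n²−1)] = 1 − 6×46 / (8×63)
  = 1 − 276/504 = 1 − 0.5476 ≈ 0.452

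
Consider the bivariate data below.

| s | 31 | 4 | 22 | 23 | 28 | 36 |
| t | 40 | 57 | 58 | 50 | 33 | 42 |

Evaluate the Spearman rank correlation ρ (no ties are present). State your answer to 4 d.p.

Rank s: 5, 1, 2, 3, 4, 6
Rank t: 2, 5, 6, 4, 1, 3
d = rank(s) − rank(t): 3, -4, -4, -1, 3, 3; Σd² = 60
ρ = 1 − 6Σd² / [n(n²−1)] = 1 − 6×60 / (6×35) = 1 − 360/210 ≈ -0.7143

-0.7143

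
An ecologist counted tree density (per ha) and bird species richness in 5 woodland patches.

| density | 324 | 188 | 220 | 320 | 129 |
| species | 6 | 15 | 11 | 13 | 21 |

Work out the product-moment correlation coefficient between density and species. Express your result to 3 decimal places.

-0.823

n = 5, Σx = 1181, Σy = 66, Σx² = 307761, Σy² = 992, Σxy = 14053
nΣxy − ΣxΣy = 70265 − 77946 = -7681
nΣx² − (Σx)² = 1538805 − 1394761 = 144044; nΣy² − (Σy)² = 4960 − 4356 = 604
r = -7681 / √(144044 × 604) = -7681 / 9327.5171 ≈ -0.823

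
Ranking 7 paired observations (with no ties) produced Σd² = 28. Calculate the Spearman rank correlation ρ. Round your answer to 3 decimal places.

0.500

ρ = 1 − 6Σd² / [n(n²−1)] = 1 − 6×28 / (7×48)
  = 1 − 168/336 = 1 − 0.5000 ≈ 0.500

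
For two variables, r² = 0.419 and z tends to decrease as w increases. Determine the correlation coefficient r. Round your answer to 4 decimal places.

|r| = √0.419 = 0.6473
The association is negative, so r = −0.6473.

-0.6473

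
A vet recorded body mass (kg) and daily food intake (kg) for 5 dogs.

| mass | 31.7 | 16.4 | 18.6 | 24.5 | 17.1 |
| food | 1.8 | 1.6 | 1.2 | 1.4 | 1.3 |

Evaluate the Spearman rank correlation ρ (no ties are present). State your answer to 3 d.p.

0.300

Rank mass: 5, 1, 3, 4, 2
Rank food: 5, 4, 1, 3, 2
d = rank(mass) − rank(food): 0, -3, 2, 1, 0; Σd² = 14
ρ = 1 − 6Σd² / [n(n²−1)] = 1 − 6×14 / (5×24) = 1 − 84/120 ≈ 0.300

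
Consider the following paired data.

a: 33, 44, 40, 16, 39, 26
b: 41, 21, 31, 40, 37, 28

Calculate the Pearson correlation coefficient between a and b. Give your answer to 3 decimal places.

-0.508

n = 6, Σa = 198, Σb = 198, Σa² = 7078, Σb² = 6836, Σab = 6328
nΣab − ΣaΣb = 37968 − 39204 = -1236
nΣa² − (Σa)² = 42468 − 39204 = 3264; nΣb² − (Σb)² = 41016 − 39204 = 1812
r = -1236 / √(3264 × 1812) = -1236 / 2431.9474 ≈ -0.508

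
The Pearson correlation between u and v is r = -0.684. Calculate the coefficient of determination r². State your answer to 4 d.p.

0.4679

r² = (-0.684)² = 0.4679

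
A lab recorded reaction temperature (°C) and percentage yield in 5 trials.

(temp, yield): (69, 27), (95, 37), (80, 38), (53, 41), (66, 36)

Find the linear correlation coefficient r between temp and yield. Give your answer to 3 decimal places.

n = 5, Σx = 363, Σy = 179, Σx² = 27351, Σy² = 6519, Σxy = 12967
nΣxy − ΣxΣy = 64835 − 64977 = -142
nΣx² − (Σx)² = 136755 − 131769 = 4986; nΣy² − (Σy)² = 32595 − 32041 = 554
r = -142 / √(4986 × 554) = -142 / 1662.0000 ≈ -0.085

-0.085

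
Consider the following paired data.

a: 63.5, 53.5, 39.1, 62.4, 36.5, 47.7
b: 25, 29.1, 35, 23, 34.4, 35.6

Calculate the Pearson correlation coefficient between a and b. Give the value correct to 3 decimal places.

n = 6, Σa = 302.7, Σb = 182.1, Σa² = 15924.61, Σb² = 5676.53, Σab = 8901.77
nΣab − ΣaΣb = 53410.62 − 55121.67 = -1711.05
nΣa² − (Σa)² = 95547.66 − 91627.29 = 3920.37; nΣb² − (Σb)² = 34059.18 − 33160.41 = 898.77
r = -1711.05 / √(3920.37 × 898.77) = -1711.05 / 1877.1017 ≈ -0.912

-0.912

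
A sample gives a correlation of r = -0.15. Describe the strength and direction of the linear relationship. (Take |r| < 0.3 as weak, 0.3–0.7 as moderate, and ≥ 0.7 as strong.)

r = -0.15 < 0 so the relationship is negative.
|r| = 0.15, which falls in the weak range.

weak negative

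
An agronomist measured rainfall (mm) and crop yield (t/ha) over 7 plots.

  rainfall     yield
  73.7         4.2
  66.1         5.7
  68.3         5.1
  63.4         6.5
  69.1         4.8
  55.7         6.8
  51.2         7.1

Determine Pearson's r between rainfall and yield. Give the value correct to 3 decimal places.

-0.945

n = 7, Σx = 447.5, Σy = 40.2, Σx² = 28984.09, Σy² = 238.08, Σxy = 2520.7
nΣxy − ΣxΣy = 17644.9 − 17989.5 = -344.6
nΣx² − (Σx)² = 202888.63 − 200256.25 = 2632.38; nΣy² − (Σy)² = 1666.56 − 1616.04 = 50.52
r = -344.6 / √(2632.38 × 50.52) = -344.6 / 364.6750 ≈ -0.945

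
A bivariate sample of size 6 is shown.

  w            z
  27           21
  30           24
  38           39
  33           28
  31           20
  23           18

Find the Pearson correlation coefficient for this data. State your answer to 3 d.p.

n = 6, Σw = 182, Σz = 150, Σw² = 5652, Σz² = 4046, Σwz = 4727
nΣwz − ΣwΣz = 28362 − 27300 = 1062
nΣw² − (Σw)² = 33912 − 33124 = 788; nΣz² − (Σz)² = 24276 − 22500 = 1776
r = 1062 / √(788 × 1776) = 1062 / 1182.9996 ≈ 0.898

0.898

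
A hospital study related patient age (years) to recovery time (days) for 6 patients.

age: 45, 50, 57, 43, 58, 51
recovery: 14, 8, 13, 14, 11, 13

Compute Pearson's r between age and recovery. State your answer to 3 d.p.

n = 6, Σx = 304, Σy = 73, Σx² = 15588, Σy² = 915, Σxy = 3674
nΣxy − ΣxΣy = 22044 − 22192 = -148
nΣx² − (Σx)² = 93528 − 92416 = 1112; nΣy² − (Σy)² = 5490 − 5329 = 161
r = -148 / √(1112 × 161) = -148 / 423.1217 ≈ -0.350

-0.350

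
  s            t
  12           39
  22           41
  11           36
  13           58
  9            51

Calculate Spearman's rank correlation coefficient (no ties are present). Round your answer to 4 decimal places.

Rank s: 3, 5, 2, 4, 1
Rank t: 2, 3, 1, 5, 4
d = rank(s) − rank(t): 1, 2, 1, -1, -3; Σd² = 16
ρ = 1 − 6Σd² / [n(n²−1)] = 1 − 6×16 / (5×24) = 1 − 96/120 ≈ 0.2000

0.2000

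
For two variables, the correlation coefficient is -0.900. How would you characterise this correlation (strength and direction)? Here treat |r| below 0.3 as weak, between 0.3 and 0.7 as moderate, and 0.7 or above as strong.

strong negative

r = -0.900 < 0 so the relationship is negative.
|r| = 0.900, which falls in the strong range.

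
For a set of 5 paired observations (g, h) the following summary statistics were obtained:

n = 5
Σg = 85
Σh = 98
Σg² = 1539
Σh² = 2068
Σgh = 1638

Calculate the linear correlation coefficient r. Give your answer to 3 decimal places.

r = (nΣgh − ΣgΣh) / √[(nΣg² − (Σg)²)(nΣh² − (Σh)²)]
Numerator: 5×1638 − 85×98 = -140
Denominator: √[(7695 − 7225)(10340 − 9604)] = √[470 × 736] = 588.1496
r = -140 / 588.1496 ≈ -0.238

-0.238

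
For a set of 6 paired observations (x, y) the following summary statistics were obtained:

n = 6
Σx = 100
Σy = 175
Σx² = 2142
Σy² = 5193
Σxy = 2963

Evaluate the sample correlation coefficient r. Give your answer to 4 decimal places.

0.2255

r = (nΣxy − ΣxΣy) / √[(nΣx² − (Σx)²)(nΣy² − (Σy)²)]
Numerator: 6×2963 − 100×175 = 278
Denominator: √[(12852 − 10000)(31158 − 30625)] = √[2852 × 533] = 1232.9298
r = 278 / 1232.9298 ≈ 0.2255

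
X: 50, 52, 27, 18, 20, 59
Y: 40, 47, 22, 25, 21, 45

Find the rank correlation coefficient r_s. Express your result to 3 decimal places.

Rank X: 4, 5, 3, 1, 2, 6
Rank Y: 4, 6, 2, 3, 1, 5
d = rank(X) − rank(Y): 0, -1, 1, -2, 1, 1; Σd² = 8
ρ = 1 − 6Σd² / [n(n²−1)] = 1 − 6×8 / (6×35) = 1 − 48/210 ≈ 0.771

0.771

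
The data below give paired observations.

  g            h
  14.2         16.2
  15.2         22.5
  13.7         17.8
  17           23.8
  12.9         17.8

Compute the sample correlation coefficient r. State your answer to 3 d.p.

n = 5, Σg = 73, Σh = 98.1, Σg² = 1075.78, Σh² = 1968.81, Σgh = 1450.12
nΣgh − ΣgΣh = 7250.6 − 7161.3 = 89.3
nΣg² − (Σg)² = 5378.9 − 5329 = 49.9; nΣh² − (Σh)² = 9844.05 − 9623.61 = 220.44
r = 89.3 / √(49.9 × 220.44) = 89.3 / 104.8807 ≈ 0.851

0.851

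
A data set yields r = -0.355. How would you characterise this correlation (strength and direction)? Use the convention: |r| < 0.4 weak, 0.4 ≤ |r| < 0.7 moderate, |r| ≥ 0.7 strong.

weak negative

r = -0.355 < 0 so the relationship is negative.
|r| = 0.355, which falls in the weak range.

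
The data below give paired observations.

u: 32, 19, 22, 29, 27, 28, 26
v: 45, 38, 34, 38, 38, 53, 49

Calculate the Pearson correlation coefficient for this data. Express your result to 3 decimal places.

n = 7, Σu = 183, Σv = 295, Σu² = 4899, Σv² = 12723, Σuv = 7796
nΣuv − ΣuΣv = 54572 − 53985 = 587
nΣu² − (Σu)² = 34293 − 33489 = 804; nΣv² − (Σv)² = 89061 − 87025 = 2036
r = 587 / √(804 × 2036) = 587 / 1279.4311 ≈ 0.459

0.459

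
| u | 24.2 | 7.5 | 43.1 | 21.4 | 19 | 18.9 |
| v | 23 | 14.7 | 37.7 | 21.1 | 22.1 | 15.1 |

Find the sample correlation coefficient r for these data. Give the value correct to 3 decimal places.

n = 6, Σu = 134.1, Σv = 133.7, Σu² = 3675.67, Σv² = 3328.01, Σuv = 3448.55
nΣuv − ΣuΣv = 20691.3 − 17929.17 = 2762.13
nΣu² − (Σu)² = 22054.02 − 17982.81 = 4071.21; nΣv² − (Σv)² = 19968.06 − 17875.69 = 2092.37
r = 2762.13 / √(4071.21 × 2092.37) = 2762.13 / 2918.6431 ≈ 0.946

0.946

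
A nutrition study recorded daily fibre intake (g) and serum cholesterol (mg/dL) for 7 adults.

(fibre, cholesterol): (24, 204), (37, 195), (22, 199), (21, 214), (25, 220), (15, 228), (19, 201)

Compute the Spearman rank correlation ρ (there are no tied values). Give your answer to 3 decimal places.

-0.464

Rank fibre: 5, 7, 4, 3, 6, 1, 2
Rank cholesterol: 4, 1, 2, 5, 6, 7, 3
d = rank(fibre) − rank(cholesterol): 1, 6, 2, -2, 0, -6, -1; Σd² = 82
ρ = 1 − 6Σd² / [n(n²−1)] = 1 − 6×82 / (7×48) = 1 − 492/336 ≈ -0.464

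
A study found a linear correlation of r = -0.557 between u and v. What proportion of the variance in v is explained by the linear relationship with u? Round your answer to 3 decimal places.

r² = (-0.557)² = 0.310

0.310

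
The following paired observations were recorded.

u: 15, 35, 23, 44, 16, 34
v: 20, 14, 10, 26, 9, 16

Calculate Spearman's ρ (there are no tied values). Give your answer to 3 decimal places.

Rank u: 1, 5, 3, 6, 2, 4
Rank v: 5, 3, 2, 6, 1, 4
d = rank(u) − rank(v): -4, 2, 1, 0, 1, 0; Σd² = 22
ρ = 1 − 6Σd² / [n(n²−1)] = 1 − 6×22 / (6×35) = 1 − 132/210 ≈ 0.371

0.371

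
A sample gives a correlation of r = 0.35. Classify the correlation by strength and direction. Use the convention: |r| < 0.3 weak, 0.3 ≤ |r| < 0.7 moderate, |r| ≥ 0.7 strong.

r = 0.35 > 0 so the relationship is positive.
|r| = 0.35, which falls in the moderate range.

moderate positive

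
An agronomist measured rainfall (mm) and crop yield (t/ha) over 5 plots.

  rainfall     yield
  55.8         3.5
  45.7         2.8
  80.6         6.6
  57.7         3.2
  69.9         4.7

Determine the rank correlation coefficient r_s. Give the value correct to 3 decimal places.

0.900

Rank rainfall: 2, 1, 5, 3, 4
Rank yield: 3, 1, 5, 2, 4
d = rank(rainfall) − rank(yield): -1, 0, 0, 1, 0; Σd² = 2
ρ = 1 − 6Σd² / [n(n²−1)] = 1 − 6×2 / (5×24) = 1 − 12/120 ≈ 0.900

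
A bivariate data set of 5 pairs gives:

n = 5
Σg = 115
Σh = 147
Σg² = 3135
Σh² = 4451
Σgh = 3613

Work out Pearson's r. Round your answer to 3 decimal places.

r = (nΣgh − ΣgΣh) / √[(nΣg² − (Σg)²)(nΣh² − (Σh)²)]
Numerator: 5×3613 − 115×147 = 1160
Denominator: √[(15675 − 13225)(22255 − 21609)] = √[2450 × 646] = 1258.0541
r = 1160 / 1258.0541 ≈ 0.922

0.922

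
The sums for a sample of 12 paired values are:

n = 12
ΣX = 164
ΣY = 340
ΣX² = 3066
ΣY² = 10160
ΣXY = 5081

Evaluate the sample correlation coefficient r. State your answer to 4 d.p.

0.6590

r = (nΣXY − ΣXΣY) / √[(nΣX² − (ΣX)²)(nΣY² − (ΣY)²)]
Numerator: 12×5081 − 164×340 = 5212
Denominator: √[(36792 − 26896)(121920 − 115600)] = √[9896 × 6320] = 7908.3955
r = 5212 / 7908.3955 ≈ 0.6590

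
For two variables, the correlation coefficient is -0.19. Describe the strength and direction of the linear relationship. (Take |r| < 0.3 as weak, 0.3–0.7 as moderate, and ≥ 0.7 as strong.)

r = -0.19 < 0 so the relationship is negative.
|r| = 0.19, which falls in the weak range.

weak negative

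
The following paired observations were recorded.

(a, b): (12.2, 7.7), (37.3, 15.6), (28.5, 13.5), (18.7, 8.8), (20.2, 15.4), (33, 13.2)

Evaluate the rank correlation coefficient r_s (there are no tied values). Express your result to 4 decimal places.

0.7714

Rank a: 1, 6, 4, 2, 3, 5
Rank b: 1, 6, 4, 2, 5, 3
d = rank(a) − rank(b): 0, 0, 0, 0, -2, 2; Σd² = 8
ρ = 1 − 6Σd² / [n(n²−1)] = 1 − 6×8 / (6×35) = 1 − 48/210 ≈ 0.7714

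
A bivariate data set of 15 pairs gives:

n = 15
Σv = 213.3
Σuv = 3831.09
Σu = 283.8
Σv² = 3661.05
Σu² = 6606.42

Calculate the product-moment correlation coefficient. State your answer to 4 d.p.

r = (nΣuv − ΣuΣv) / √[(nΣu² − (Σu)²)(nΣv² − (Σv)²)]
Numerator: 15×3831.09 − 283.8×213.3 = -3068.19
Denominator: √[(99096.3 − 80542.44)(54915.75 − 45496.89)] = √[18553.86 × 9418.86] = 13219.5389
r = -3068.19 / 13219.5389 ≈ -0.2321

-0.2321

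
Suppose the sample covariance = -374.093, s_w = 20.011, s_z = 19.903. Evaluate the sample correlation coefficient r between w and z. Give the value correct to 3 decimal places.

r = Cov(w,z) / (s_w · s_z) = -374.093 / (20.011 × 19.903)
  = -374.093 / 398.2789 ≈ -0.939

-0.939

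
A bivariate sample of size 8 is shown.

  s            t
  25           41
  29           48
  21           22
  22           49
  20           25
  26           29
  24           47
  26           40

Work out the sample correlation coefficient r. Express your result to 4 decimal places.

n = 8, Σs = 193, Σt = 301, Σs² = 4719, Σt² = 12145, Σst = 7379
nΣst − ΣsΣt = 59032 − 58093 = 939
nΣs² − (Σs)² = 37752 − 37249 = 503; nΣt² − (Σt)² = 97160 − 90601 = 6559
r = 939 / √(503 × 6559) = 939 / 1816.3637 ≈ 0.5170

0.5170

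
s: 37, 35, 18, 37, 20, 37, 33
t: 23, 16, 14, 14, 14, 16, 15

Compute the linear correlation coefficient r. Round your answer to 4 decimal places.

n = 7, Σs = 217, Σt = 112, Σs² = 7145, Σt² = 1854, Σst = 3548
nΣst − ΣsΣt = 24836 − 24304 = 532
nΣs² − (Σs)² = 50015 − 47089 = 2926; nΣt² − (Σt)² = 12978 − 12544 = 434
r = 532 / √(2926 × 434) = 532 / 1126.8913 ≈ 0.4721

0.4721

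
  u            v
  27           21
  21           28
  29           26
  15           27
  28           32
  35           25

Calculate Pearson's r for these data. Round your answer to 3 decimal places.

-0.179

n = 6, Σu = 155, Σv = 159, Σu² = 4245, Σv² = 4279, Σuv = 4085
nΣuv − ΣuΣv = 24510 − 24645 = -135
nΣu² − (Σu)² = 25470 − 24025 = 1445; nΣv² − (Σv)² = 25674 − 25281 = 393
r = -135 / √(1445 × 393) = -135 / 753.5814 ≈ -0.179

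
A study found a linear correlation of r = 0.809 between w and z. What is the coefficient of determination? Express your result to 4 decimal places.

r² = (0.809)² = 0.6545

0.6545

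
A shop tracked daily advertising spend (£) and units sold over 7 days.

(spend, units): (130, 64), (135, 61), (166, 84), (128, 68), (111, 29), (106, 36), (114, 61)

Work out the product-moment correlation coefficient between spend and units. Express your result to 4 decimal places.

n = 7, Σx = 890, Σy = 403, Σx² = 115618, Σy² = 25355, Σxy = 53192
nΣxy − ΣxΣy = 372344 − 358670 = 13674
nΣx² − (Σx)² = 809326 − 792100 = 17226; nΣy² − (Σy)² = 177485 − 162409 = 15076
r = 13674 / √(17226 × 15076) = 13674 / 16115.1846 ≈ 0.8485

0.8485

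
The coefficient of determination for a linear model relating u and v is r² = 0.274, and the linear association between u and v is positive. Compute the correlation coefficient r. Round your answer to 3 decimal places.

0.523

|r| = √0.274 = 0.523
The association is positive, so r = 0.523.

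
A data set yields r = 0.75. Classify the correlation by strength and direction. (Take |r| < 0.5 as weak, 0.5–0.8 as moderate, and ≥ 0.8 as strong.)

moderate positive

r = 0.75 > 0 so the relationship is positive.
|r| = 0.75, which falls in the moderate range.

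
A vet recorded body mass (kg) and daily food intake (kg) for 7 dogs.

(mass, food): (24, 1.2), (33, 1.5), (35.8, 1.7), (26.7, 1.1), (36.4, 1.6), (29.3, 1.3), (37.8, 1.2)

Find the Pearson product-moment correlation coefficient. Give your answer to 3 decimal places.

0.605

n = 7, Σx = 223, Σy = 9.6, Σx² = 7271.82, Σy² = 13.48, Σxy = 310.22
nΣxy − ΣxΣy = 2171.54 − 2140.8 = 30.74
nΣx² − (Σx)² = 50902.74 − 49729 = 1173.74; nΣy² − (Σy)² = 94.36 − 92.16 = 2.2
r = 30.74 / √(1173.74 × 2.2) = 30.74 / 50.8156 ≈ 0.605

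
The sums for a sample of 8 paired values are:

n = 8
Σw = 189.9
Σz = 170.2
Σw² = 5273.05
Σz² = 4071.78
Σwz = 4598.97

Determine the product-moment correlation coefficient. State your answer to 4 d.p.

0.9515

r = (nΣwz − ΣwΣz) / √[(nΣw² − (Σw)²)(nΣz² − (Σz)²)]
Numerator: 8×4598.97 − 189.9×170.2 = 4470.78
Denominator: √[(42184.4 − 36062.01)(32574.24 − 28968.04)] = √[6122.39 × 3606.2] = 4698.7831
r = 4470.78 / 4698.7831 ≈ 0.9515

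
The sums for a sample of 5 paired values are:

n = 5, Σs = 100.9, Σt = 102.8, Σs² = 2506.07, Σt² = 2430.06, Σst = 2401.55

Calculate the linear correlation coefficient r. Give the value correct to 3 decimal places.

0.848

r = (nΣst − ΣsΣt) / √[(nΣs² − (Σs)²)(nΣt² − (Σt)²)]
Numerator: 5×2401.55 − 100.9×102.8 = 1635.23
Denominator: √[(12530.35 − 10180.81)(12150.3 − 10567.84)] = √[2349.54 × 1582.46] = 1928.2254
r = 1635.23 / 1928.2254 ≈ 0.848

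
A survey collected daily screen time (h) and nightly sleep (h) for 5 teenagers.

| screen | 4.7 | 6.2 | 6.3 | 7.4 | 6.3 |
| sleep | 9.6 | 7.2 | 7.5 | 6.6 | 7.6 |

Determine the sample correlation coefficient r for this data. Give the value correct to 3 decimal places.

-0.964

n = 5, Σx = 30.9, Σy = 38.5, Σx² = 194.67, Σy² = 301.57, Σxy = 233.73
nΣxy − ΣxΣy = 1168.65 − 1189.65 = -21
nΣx² − (Σx)² = 973.35 − 954.81 = 18.54; nΣy² − (Σy)² = 1507.85 − 1482.25 = 25.6
r = -21 / √(18.54 × 25.6) = -21 / 21.7859 ≈ -0.964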